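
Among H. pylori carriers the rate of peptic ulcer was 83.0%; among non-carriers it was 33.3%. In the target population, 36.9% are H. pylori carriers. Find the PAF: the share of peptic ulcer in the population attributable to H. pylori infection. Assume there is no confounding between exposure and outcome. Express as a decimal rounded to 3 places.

p₁ = 0.83, p₀ = 0.333.
Overall risk P(Y=1) = π·p₁ + (1−π)·p₀ = 0.369×0.83 + 0.631×0.333 = 0.51639.
Under exogeneity, PAF = [P(Y=1) − p₀] / P(Y=1).
PAF = (0.51639 − 0.333) / 0.51639 ≈ 0.3551

PAF ≈ 0.355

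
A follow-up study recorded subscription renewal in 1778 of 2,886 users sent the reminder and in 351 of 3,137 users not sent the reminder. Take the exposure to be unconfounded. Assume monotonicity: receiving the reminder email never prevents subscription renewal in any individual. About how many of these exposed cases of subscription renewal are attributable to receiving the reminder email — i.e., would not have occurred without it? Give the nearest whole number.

about 1455 cases

p₁ = P(outcome | exposed) = 1778/2886 = 0.61608
p₀ = P(outcome | unexposed) = 351/3137 = 0.11189
PN = (p₁ − p₀)/p₁ = (0.61608 − 0.11189) / 0.61608 ≈ 0.81838.
Attributable cases ≈ PN × (exposed cases) = 0.81838 × 1778 ≈ 1455.08.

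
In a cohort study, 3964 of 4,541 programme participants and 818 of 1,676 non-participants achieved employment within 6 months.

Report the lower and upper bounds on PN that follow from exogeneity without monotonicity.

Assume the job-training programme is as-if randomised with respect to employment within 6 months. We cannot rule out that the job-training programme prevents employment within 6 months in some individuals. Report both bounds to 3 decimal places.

0.441 ≤ PN ≤ 0.586

p₁ = P(outcome | exposed) = 3964/4541 = 0.87294
p₀ = P(outcome | unexposed) = 818/1676 = 0.48807
Under exogeneity alone the bounds on PN are max{0,(p₁−p₀)/p₁} ≤ PN ≤ min{1,(1−p₀)/p₁}.
  lower = (p₁ − p₀)/p₁ = 0.38487 / 0.87294 ≈ 0.4409
  upper = min{1, (1 − p₀)/p₁} = 0.51193 / 0.87294 ≈ 0.5865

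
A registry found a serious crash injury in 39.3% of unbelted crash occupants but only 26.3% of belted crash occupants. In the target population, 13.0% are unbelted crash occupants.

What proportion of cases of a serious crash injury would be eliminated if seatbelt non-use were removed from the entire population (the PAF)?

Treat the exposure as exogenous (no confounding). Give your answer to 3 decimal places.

p₁ = 0.393, p₀ = 0.263.
Overall risk P(Y=1) = π·p₁ + (1−π)·p₀ = 0.13×0.393 + 0.87×0.263 = 0.2799.
Under exogeneity, PAF = [P(Y=1) − p₀] / P(Y=1).
PAF = (0.2799 − 0.263) / 0.2799 ≈ 0.0604

PAF ≈ 0.060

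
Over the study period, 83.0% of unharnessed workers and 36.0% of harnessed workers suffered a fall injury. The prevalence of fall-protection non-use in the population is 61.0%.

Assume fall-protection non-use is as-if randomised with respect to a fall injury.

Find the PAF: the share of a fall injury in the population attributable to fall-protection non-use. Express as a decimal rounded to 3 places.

PAF ≈ 0.443

p₁ = 0.83, p₀ = 0.36.
Overall risk P(Y=1) = π·p₁ + (1−π)·p₀ = 0.61×0.83 + 0.39×0.36 = 0.6467.
Under exogeneity, PAF = [P(Y=1) − p₀] / P(Y=1).
PAF = (0.6467 − 0.36) / 0.6467 ≈ 0.4433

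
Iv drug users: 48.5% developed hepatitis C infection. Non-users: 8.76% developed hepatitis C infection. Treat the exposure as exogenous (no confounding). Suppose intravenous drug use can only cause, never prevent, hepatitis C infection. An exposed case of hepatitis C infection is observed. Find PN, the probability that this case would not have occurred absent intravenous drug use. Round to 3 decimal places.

p₁ = 0.485, p₀ = 0.0876.
Under exogeneity and monotonicity, PN = (p₁ − p₀) / p₁.
PN = (0.485 − 0.0876) / 0.485 = 0.3974 / 0.485 ≈ 0.8194

PN ≈ 0.819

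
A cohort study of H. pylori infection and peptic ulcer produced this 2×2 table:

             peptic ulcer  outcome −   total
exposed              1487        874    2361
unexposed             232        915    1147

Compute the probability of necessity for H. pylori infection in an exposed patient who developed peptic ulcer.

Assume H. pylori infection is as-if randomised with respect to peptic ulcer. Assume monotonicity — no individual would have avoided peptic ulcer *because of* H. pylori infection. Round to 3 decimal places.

p₁ = P(outcome | exposed) = 1487/2361 = 0.62982
p₀ = P(outcome | unexposed) = 232/1147 = 0.20227
Under exogeneity and monotonicity, PN = (p₁ − p₀) / p₁.
PN = (0.62982 − 0.20227) / 0.62982 = 0.42755 / 0.62982 ≈ 0.6788

PN ≈ 0.679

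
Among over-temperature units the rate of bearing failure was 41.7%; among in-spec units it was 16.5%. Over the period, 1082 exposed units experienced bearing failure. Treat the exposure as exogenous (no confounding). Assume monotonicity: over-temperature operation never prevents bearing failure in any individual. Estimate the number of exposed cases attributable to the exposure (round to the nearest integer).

p₁ = 0.417, p₀ = 0.165.
PN = (p₁ − p₀)/p₁ = (0.417 − 0.165) / 0.417 ≈ 0.60432.
Attributable cases ≈ PN × (exposed cases) = 0.60432 × 1082 ≈ 653.87.

about 654 cases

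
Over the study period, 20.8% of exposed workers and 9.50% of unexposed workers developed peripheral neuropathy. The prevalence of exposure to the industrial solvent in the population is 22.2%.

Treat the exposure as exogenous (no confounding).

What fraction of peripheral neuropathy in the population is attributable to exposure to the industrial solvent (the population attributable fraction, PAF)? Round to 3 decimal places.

PAF ≈ 0.209

p₁ = 0.208, p₀ = 0.095.
Overall risk P(Y=1) = π·p₁ + (1−π)·p₀ = 0.222×0.208 + 0.778×0.095 = 0.12009.
Under exogeneity, PAF = [P(Y=1) − p₀] / P(Y=1).
PAF = (0.12009 − 0.095) / 0.12009 ≈ 0.2089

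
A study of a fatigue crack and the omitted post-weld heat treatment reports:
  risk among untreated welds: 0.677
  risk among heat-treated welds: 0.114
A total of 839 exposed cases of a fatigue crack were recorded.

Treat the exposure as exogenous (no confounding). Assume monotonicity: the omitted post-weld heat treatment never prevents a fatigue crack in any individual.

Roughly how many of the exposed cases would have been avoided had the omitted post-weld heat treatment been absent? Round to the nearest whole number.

Let p₁ = 0.677, p₀ = 0.114.
PN = (p₁ − p₀)/p₁ = (0.677 − 0.114) / 0.677 ≈ 0.83161.
Attributable cases ≈ PN × (exposed cases) = 0.83161 × 839 ≈ 697.72.

about 698 cases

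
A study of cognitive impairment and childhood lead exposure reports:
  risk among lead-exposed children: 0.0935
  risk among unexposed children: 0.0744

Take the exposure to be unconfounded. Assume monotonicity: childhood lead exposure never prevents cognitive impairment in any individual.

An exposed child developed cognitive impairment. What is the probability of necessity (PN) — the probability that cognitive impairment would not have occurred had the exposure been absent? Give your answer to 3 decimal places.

Let p₁ = 0.0935, p₀ = 0.0744.
Under exogeneity and monotonicity, PN = (p₁ − p₀) / p₁.
PN = (0.0935 − 0.0744) / 0.0935 = 0.0191 / 0.0935 ≈ 0.2043

PN ≈ 0.204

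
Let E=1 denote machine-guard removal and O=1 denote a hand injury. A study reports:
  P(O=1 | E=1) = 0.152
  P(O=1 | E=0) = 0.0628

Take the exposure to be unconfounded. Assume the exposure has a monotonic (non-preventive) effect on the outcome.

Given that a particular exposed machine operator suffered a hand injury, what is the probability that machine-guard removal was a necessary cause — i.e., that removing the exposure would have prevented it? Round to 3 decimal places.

PN ≈ 0.587

Let p₁ = 0.152, p₀ = 0.0628.
Under exogeneity and monotonicity, PN = (p₁ − p₀) / p₁.
PN = (0.152 − 0.0628) / 0.152 = 0.0892 / 0.152 ≈ 0.5868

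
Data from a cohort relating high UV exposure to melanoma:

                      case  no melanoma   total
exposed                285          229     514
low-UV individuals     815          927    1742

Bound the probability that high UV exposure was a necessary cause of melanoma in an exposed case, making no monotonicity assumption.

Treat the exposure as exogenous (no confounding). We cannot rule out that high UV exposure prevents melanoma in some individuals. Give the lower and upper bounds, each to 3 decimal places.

0.156 ≤ PN ≤ 0.960

p₁ = P(outcome | exposed) = 285/514 = 0.55447
p₀ = P(outcome | unexposed) = 815/1742 = 0.46785
Under exogeneity alone the bounds on PN are max{0,(p₁−p₀)/p₁} ≤ PN ≤ min{1,(1−p₀)/p₁}.
  lower = (p₁ − p₀)/p₁ = 0.086622 / 0.55447 ≈ 0.1562
  upper = min{1, (1 − p₀)/p₁} = 0.53215 / 0.55447 ≈ 0.9597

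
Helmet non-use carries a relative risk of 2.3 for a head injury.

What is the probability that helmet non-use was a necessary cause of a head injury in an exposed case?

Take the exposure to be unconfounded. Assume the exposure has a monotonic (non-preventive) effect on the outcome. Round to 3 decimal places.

Under exogeneity and monotonicity, PN = (RR − 1) / RR = 1 − 1/RR.
PN = (2.3 − 1) / 2.3 = 1.3 / 2.3 ≈ 0.5652

PN ≈ 0.565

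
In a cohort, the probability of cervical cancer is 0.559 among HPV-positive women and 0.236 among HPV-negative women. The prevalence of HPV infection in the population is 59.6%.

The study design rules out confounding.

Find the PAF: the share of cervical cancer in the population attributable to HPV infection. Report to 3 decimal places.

PAF ≈ 0.449

Let p₁ = 0.559, p₀ = 0.236.
Overall risk P(Y=1) = π·p₁ + (1−π)·p₀ = 0.596×0.559 + 0.404×0.236 = 0.42851.
Under exogeneity, PAF = [P(Y=1) − p₀] / P(Y=1).
PAF = (0.42851 − 0.236) / 0.42851 ≈ 0.4493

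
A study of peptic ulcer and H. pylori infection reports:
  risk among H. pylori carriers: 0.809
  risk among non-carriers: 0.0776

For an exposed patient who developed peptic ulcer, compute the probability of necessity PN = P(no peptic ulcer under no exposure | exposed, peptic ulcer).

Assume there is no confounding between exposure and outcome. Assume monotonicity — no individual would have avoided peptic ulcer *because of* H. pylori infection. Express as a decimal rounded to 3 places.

PN ≈ 0.904

Let p₁ = 0.809, p₀ = 0.0776.
Under exogeneity and monotonicity, PN = (p₁ − p₀) / p₁.
PN = (0.809 − 0.0776) / 0.809 = 0.7314 / 0.809 ≈ 0.9041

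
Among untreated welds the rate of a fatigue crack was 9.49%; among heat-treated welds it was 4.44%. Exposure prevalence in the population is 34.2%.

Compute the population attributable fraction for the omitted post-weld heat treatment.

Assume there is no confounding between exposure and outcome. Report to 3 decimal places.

PAF ≈ 0.280

p₁ = 0.0949, p₀ = 0.0444.
Overall risk P(Y=1) = π·p₁ + (1−π)·p₀ = 0.342×0.0949 + 0.658×0.0444 = 0.061671.
Under exogeneity, PAF = [P(Y=1) − p₀] / P(Y=1).
PAF = (0.061671 − 0.0444) / 0.061671 ≈ 0.2801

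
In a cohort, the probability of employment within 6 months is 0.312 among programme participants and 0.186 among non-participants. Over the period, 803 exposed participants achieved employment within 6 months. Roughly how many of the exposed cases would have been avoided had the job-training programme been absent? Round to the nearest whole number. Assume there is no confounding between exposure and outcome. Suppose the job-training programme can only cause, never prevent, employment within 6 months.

Let p₁ = 0.312, p₀ = 0.186.
PN = (p₁ − p₀)/p₁ = (0.312 − 0.186) / 0.312 ≈ 0.40385.
Attributable cases ≈ PN × (exposed cases) = 0.40385 × 803 ≈ 324.29.

about 324 cases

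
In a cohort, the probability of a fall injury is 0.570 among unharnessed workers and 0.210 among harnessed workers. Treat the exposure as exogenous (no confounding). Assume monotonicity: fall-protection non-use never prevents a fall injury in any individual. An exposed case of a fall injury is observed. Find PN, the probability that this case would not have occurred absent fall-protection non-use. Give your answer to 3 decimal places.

Let p₁ = 0.57, p₀ = 0.21.
Under exogeneity and monotonicity, PN = (p₁ − p₀) / p₁.
PN = (0.57 − 0.21) / 0.57 = 0.36 / 0.57 ≈ 0.6316

PN ≈ 0.632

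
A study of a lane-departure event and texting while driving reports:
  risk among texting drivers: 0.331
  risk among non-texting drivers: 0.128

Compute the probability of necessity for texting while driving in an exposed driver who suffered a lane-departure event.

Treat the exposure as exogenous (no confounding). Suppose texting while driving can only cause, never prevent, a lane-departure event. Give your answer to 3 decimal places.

PN ≈ 0.613

Let p₁ = 0.331, p₀ = 0.128.
Under exogeneity and monotonicity, PN = (p₁ − p₀) / p₁.
PN = (0.331 − 0.128) / 0.331 = 0.203 / 0.331 ≈ 0.6133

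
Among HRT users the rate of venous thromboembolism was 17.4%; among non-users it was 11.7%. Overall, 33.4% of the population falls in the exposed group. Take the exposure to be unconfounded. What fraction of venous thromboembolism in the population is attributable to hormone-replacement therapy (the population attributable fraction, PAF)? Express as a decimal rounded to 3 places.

p₁ = 0.174, p₀ = 0.117.
Overall risk P(Y=1) = π·p₁ + (1−π)·p₀ = 0.334×0.174 + 0.666×0.117 = 0.13604.
Under exogeneity, PAF = [P(Y=1) − p₀] / P(Y=1).
PAF = (0.13604 − 0.117) / 0.13604 ≈ 0.1399

PAF ≈ 0.140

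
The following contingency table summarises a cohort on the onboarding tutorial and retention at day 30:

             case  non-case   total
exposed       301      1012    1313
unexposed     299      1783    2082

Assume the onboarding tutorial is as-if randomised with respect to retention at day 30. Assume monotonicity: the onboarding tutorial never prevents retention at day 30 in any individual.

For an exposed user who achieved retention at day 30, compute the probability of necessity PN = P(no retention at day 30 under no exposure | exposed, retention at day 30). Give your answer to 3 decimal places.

PN ≈ 0.374

p₁ = P(outcome | exposed) = 301/1313 = 0.22925
p₀ = P(outcome | unexposed) = 299/2082 = 0.14361
Under exogeneity and monotonicity, PN = (p₁ − p₀) / p₁.
PN = (0.22925 − 0.14361) / 0.22925 = 0.085634 / 0.22925 ≈ 0.3735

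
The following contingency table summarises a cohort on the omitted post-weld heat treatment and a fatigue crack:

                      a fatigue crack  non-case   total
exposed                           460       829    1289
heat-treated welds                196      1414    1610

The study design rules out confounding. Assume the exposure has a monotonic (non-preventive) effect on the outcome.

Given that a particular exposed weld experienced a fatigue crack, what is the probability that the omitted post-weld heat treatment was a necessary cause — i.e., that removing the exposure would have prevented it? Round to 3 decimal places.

p₁ = P(outcome | exposed) = 460/1289 = 0.35687
p₀ = P(outcome | unexposed) = 196/1610 = 0.12174
Under exogeneity and monotonicity, PN = (p₁ − p₀)/p₁.
PN = (0.35687 − 0.12174) / 0.35687 ≈ 0.6589

PN ≈ 0.659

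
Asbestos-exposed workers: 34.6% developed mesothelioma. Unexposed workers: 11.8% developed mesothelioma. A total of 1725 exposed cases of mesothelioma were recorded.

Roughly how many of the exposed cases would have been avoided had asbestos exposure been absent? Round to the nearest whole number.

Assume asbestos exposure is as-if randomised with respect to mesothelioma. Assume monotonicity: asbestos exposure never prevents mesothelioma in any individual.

about 1137 cases

p₁ = 0.346, p₀ = 0.118.
PN = (p₁ − p₀)/p₁ = (0.346 − 0.118) / 0.346 ≈ 0.65896.
Attributable cases ≈ PN × (exposed cases) = 0.65896 × 1725 ≈ 1136.71.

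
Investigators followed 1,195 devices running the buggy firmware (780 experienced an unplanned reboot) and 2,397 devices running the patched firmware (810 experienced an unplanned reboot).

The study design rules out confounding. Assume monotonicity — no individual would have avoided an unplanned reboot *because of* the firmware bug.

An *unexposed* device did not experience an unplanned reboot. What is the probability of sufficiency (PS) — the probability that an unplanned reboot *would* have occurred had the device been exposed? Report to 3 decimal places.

PS ≈ 0.475

p₁ = P(outcome | exposed) = 780/1195 = 0.65272
p₀ = P(outcome | unexposed) = 810/2397 = 0.33792
Under exogeneity and monotonicity, PS = (p₁ − p₀) / (1 − p₀).
PS = (0.65272 − 0.33792) / (1 − 0.33792) = 0.3148 / 0.66208 ≈ 0.4755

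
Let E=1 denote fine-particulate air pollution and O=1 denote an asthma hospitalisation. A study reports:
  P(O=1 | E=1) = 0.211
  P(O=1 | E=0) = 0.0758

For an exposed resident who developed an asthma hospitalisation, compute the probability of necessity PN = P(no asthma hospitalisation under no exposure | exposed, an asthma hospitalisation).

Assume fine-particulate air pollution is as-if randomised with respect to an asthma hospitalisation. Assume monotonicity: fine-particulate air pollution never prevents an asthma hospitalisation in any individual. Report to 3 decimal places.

PN ≈ 0.641

Let p₁ = 0.211, p₀ = 0.0758.
Under exogeneity and monotonicity, PN = (p₁ − p₀) / p₁.
PN = (0.211 − 0.0758) / 0.211 = 0.1352 / 0.211 ≈ 0.6408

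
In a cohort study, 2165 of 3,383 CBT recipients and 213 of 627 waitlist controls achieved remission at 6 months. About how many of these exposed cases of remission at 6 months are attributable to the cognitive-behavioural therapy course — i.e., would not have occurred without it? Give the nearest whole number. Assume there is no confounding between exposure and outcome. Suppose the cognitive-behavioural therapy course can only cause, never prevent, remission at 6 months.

about 1016 cases

p₁ = P(outcome | exposed) = 2165/3383 = 0.63996
p₀ = P(outcome | unexposed) = 213/627 = 0.33971
PN = (p₁ − p₀)/p₁ = (0.63996 − 0.33971) / 0.63996 ≈ 0.46917.
Attributable cases ≈ PN × (exposed cases) = 0.46917 × 2165 ≈ 1015.75.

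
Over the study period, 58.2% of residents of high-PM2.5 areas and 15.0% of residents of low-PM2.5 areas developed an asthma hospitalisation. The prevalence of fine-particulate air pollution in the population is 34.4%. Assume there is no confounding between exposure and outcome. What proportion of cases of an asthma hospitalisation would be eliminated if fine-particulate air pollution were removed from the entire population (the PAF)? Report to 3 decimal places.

PAF ≈ 0.498

p₁ = 0.582, p₀ = 0.15.
Overall risk P(Y=1) = π·p₁ + (1−π)·p₀ = 0.344×0.582 + 0.656×0.15 = 0.29861.
Under exogeneity, PAF = [P(Y=1) − p₀] / P(Y=1).
PAF = (0.29861 − 0.15) / 0.29861 ≈ 0.4977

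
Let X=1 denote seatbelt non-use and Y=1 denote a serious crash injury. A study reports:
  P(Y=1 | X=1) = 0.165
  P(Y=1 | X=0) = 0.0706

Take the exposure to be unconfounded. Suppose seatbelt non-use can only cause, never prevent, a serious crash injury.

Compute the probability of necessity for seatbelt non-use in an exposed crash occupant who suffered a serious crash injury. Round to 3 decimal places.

Let p₁ = 0.165, p₀ = 0.0706.
Under exogeneity and monotonicity, PN = (p₁ − p₀) / p₁.
PN = (0.165 − 0.0706) / 0.165 = 0.0944 / 0.165 ≈ 0.5721

PN ≈ 0.572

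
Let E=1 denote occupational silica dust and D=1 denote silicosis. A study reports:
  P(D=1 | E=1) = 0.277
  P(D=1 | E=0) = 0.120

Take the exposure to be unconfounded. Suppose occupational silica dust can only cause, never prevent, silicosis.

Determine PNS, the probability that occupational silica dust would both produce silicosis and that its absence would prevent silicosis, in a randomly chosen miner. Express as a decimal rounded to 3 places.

Let p₁ = 0.277, p₀ = 0.12.
Under exogeneity and monotonicity, PNS = p₁ − p₀.
PNS = 0.277 − 0.12 = 0.157

PNS ≈ 0.157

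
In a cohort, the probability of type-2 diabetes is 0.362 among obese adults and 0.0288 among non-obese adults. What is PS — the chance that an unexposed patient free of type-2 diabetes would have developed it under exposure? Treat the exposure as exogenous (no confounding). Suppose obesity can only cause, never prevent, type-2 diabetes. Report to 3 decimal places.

PS ≈ 0.343

Let p₁ = 0.362, p₀ = 0.0288.
Under exogeneity and monotonicity, PS = (p₁ − p₀) / (1 − p₀).
PS = (0.362 − 0.0288) / (1 − 0.0288) = 0.3332 / 0.9712 ≈ 0.3431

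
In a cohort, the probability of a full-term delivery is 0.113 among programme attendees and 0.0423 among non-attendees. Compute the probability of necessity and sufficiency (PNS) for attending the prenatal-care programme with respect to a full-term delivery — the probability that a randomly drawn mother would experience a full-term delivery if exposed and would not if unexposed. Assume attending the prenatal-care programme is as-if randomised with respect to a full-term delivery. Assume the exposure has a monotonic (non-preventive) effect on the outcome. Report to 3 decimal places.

PNS ≈ 0.071

Let p₁ = 0.113, p₀ = 0.0423.
Under exogeneity and monotonicity, PNS = p₁ − p₀.
PNS = 0.113 − 0.0423 = 0.0707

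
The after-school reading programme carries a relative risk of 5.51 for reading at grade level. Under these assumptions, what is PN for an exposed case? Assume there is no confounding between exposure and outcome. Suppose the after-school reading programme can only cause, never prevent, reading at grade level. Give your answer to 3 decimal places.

Under exogeneity and monotonicity, PN = (RR − 1) / RR = 1 − 1/RR.
PN = (5.51 − 1) / 5.51 = 4.51 / 5.51 ≈ 0.8185

PN ≈ 0.819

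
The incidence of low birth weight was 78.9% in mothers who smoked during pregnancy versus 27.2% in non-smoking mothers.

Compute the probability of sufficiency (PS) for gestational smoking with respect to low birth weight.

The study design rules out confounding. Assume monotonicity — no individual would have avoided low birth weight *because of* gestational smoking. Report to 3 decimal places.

PS ≈ 0.710

p₁ = 0.789, p₀ = 0.272.
Under exogeneity and monotonicity, PS = (p₁ − p₀) / (1 − p₀).
PS = (0.789 − 0.272) / (1 − 0.272) = 0.517 / 0.728 ≈ 0.7102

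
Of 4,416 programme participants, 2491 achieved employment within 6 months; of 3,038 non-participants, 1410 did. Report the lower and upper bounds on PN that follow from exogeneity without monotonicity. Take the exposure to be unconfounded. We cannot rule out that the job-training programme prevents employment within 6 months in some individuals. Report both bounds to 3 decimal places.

0.177 ≤ PN ≤ 0.950

p₁ = P(outcome | exposed) = 2491/4416 = 0.56409
p₀ = P(outcome | unexposed) = 1410/3038 = 0.46412
Under exogeneity alone the bounds on PN are max{0,(p₁−p₀)/p₁} ≤ PN ≤ min{1,(1−p₀)/p₁}.
  lower = (p₁ − p₀)/p₁ = 0.099964 / 0.56409 ≈ 0.1772
  upper = min{1, (1 − p₀)/p₁} = 0.53588 / 0.56409 ≈ 0.9500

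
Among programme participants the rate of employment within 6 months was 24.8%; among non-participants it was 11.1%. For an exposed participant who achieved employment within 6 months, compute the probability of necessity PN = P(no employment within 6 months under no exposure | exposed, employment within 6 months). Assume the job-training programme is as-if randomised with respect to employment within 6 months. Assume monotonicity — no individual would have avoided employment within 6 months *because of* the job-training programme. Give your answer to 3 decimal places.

p₁ = 0.248, p₀ = 0.111.
Under exogeneity and monotonicity, PN = (p₁ − p₀) / p₁.
PN = (0.248 − 0.111) / 0.248 = 0.137 / 0.248 ≈ 0.5524

PN ≈ 0.552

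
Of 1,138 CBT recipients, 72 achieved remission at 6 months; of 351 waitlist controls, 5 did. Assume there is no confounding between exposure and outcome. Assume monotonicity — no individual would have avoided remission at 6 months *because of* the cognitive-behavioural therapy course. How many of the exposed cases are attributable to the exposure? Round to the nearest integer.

about 56 cases

p₁ = P(outcome | exposed) = 72/1138 = 0.063269
p₀ = P(outcome | unexposed) = 5/351 = 0.014245
PN = (p₁ − p₀)/p₁ = (0.063269 − 0.014245) / 0.063269 ≈ 0.77485.
Attributable cases ≈ PN × (exposed cases) = 0.77485 × 72 ≈ 55.79.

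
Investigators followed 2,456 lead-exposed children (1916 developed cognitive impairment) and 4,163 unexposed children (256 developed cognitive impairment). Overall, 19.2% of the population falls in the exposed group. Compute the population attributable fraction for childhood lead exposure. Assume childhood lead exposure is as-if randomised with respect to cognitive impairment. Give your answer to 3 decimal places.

p₁ = P(outcome | exposed) = 1916/2456 = 0.78013
p₀ = P(outcome | unexposed) = 256/4163 = 0.061494
Overall risk P(Y=1) = π·p₁ + (1−π)·p₀ = 0.192×0.78013 + 0.808×0.061494 = 0.19947.
Under exogeneity, PAF = [P(Y=1) − p₀] / P(Y=1).
PAF = (0.19947 − 0.061494) / 0.19947 ≈ 0.6917

PAF ≈ 0.692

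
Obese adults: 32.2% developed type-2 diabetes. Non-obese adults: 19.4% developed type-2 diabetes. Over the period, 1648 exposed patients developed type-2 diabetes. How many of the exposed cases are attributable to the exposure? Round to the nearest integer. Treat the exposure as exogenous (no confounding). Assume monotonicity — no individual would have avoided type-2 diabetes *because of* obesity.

p₁ = 0.322, p₀ = 0.194.
PN = (p₁ − p₀)/p₁ = (0.322 − 0.194) / 0.322 ≈ 0.39752.
Attributable cases ≈ PN × (exposed cases) = 0.39752 × 1648 ≈ 655.11.

about 655 cases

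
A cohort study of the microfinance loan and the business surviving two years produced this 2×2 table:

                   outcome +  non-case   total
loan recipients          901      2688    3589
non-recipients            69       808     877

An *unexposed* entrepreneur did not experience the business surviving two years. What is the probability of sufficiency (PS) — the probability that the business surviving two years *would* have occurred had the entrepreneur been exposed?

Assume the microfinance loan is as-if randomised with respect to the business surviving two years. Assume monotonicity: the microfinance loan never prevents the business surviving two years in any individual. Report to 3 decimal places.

PS ≈ 0.187

p₁ = P(outcome | exposed) = 901/3589 = 0.25104
p₀ = P(outcome | unexposed) = 69/877 = 0.078677
Under exogeneity and monotonicity, PS = (p₁ − p₀) / (1 − p₀).
PS = (0.25104 − 0.078677) / (1 − 0.078677) = 0.17237 / 0.92132 ≈ 0.1871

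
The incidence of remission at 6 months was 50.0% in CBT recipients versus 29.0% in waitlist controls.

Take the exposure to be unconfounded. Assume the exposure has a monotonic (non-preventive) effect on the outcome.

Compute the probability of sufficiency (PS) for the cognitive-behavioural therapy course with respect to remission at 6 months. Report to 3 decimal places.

PS ≈ 0.296

p₁ = 0.5, p₀ = 0.29.
Under exogeneity and monotonicity, PS = (p₁ − p₀) / (1 − p₀).
PS = (0.5 − 0.29) / (1 − 0.29) = 0.21 / 0.71 ≈ 0.2958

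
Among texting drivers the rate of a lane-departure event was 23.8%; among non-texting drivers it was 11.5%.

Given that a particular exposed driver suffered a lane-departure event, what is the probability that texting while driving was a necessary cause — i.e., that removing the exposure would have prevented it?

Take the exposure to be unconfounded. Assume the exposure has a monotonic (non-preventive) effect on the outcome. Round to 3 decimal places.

PN ≈ 0.517

p₁ = 0.238, p₀ = 0.115.
Under exogeneity and monotonicity, PN = (p₁ − p₀) / p₁.
PN = (0.238 − 0.115) / 0.238 = 0.123 / 0.238 ≈ 0.5168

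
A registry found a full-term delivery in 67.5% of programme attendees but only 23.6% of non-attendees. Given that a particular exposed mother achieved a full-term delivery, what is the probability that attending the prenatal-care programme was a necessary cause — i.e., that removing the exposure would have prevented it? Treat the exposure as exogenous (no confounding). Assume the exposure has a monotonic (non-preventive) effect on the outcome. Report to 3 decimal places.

p₁ = 0.675, p₀ = 0.236.
Under exogeneity and monotonicity, PN = (p₁ − p₀) / p₁.
PN = (0.675 − 0.236) / 0.675 = 0.439 / 0.675 ≈ 0.6504

PN ≈ 0.650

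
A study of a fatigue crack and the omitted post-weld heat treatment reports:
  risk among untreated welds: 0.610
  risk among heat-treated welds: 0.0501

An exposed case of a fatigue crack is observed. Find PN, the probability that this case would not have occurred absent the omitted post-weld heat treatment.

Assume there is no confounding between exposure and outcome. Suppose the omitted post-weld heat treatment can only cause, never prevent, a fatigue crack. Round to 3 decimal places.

Let p₁ = 0.61, p₀ = 0.0501.
Under exogeneity and monotonicity, PN = (p₁ − p₀) / p₁.
PN = (0.61 − 0.0501) / 0.61 = 0.5599 / 0.61 ≈ 0.9179

PN ≈ 0.918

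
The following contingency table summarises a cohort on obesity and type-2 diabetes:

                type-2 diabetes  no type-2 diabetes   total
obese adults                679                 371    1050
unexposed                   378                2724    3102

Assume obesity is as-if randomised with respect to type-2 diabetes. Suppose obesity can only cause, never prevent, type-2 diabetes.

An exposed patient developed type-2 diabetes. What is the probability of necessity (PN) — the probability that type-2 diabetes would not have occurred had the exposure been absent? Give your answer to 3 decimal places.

PN ≈ 0.812

p₁ = P(outcome | exposed) = 679/1050 = 0.64667
p₀ = P(outcome | unexposed) = 378/3102 = 0.12186
Under exogeneity and monotonicity, PN = (p₁ − p₀) / p₁.
PN = (0.64667 − 0.12186) / 0.64667 = 0.52481 / 0.64667 ≈ 0.8116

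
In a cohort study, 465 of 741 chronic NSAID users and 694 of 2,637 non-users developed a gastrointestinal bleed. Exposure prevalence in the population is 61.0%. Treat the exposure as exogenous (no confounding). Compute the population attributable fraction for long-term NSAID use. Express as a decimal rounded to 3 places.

PAF ≈ 0.458

p₁ = P(outcome | exposed) = 465/741 = 0.62753
p₀ = P(outcome | unexposed) = 694/2637 = 0.26318
Overall risk P(Y=1) = π·p₁ + (1−π)·p₀ = 0.61×0.62753 + 0.39×0.26318 = 0.48543.
Under exogeneity, PAF = [P(Y=1) − p₀] / P(Y=1).
PAF = (0.48543 − 0.26318) / 0.48543 ≈ 0.4578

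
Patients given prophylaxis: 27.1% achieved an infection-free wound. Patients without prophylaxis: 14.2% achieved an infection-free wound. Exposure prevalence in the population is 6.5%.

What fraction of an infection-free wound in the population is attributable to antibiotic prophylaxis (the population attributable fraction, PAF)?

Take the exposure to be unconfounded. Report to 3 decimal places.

p₁ = 0.271, p₀ = 0.142.
Overall risk P(Y=1) = π·p₁ + (1−π)·p₀ = 0.065×0.271 + 0.935×0.142 = 0.15038.
Under exogeneity, PAF = [P(Y=1) − p₀] / P(Y=1).
PAF = (0.15038 − 0.142) / 0.15038 ≈ 0.0558

PAF ≈ 0.056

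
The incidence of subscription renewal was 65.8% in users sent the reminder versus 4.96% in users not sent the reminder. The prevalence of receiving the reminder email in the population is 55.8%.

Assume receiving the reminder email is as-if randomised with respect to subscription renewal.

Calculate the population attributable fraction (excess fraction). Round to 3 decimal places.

PAF ≈ 0.873

p₁ = 0.658, p₀ = 0.0496.
Overall risk P(Y=1) = π·p₁ + (1−π)·p₀ = 0.558×0.658 + 0.442×0.0496 = 0.38909.
Under exogeneity, PAF = [P(Y=1) − p₀] / P(Y=1).
PAF = (0.38909 − 0.0496) / 0.38909 ≈ 0.8725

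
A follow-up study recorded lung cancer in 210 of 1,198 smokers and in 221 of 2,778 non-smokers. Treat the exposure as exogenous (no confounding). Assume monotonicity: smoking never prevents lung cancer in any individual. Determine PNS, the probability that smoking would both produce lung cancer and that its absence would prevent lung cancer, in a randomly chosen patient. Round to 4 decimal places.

p₁ = P(outcome | exposed) = 210/1198 = 0.17529
p₀ = P(outcome | unexposed) = 221/2778 = 0.079554
Under exogeneity and monotonicity, PNS = p₁ − p₀.
PNS = 0.17529 − 0.079554 = 0.095739

PNS ≈ 0.0957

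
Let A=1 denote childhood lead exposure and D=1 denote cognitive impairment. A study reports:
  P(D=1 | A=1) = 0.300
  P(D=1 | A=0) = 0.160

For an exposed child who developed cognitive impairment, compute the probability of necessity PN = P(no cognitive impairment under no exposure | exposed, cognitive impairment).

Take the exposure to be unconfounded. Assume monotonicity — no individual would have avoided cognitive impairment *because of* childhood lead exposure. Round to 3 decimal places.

PN ≈ 0.467

Let p₁ = 0.3, p₀ = 0.16.
Under exogeneity and monotonicity, PN = (p₁ − p₀) / p₁.
PN = (0.3 − 0.16) / 0.3 = 0.14 / 0.3 ≈ 0.4667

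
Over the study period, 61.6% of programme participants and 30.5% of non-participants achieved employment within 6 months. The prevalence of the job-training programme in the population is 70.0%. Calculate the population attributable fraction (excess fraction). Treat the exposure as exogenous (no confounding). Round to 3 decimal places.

PAF ≈ 0.416

p₁ = 0.616, p₀ = 0.305.
Overall risk P(Y=1) = π·p₁ + (1−π)·p₀ = 0.7×0.616 + 0.3×0.305 = 0.5227.
Under exogeneity, PAF = [P(Y=1) − p₀] / P(Y=1).
PAF = (0.5227 − 0.305) / 0.5227 ≈ 0.4165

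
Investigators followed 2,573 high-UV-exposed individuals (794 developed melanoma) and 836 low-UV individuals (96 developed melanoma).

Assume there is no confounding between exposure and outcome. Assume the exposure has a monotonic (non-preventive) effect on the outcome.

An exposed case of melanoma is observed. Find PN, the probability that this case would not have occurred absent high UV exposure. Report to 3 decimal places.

p₁ = P(outcome | exposed) = 794/2573 = 0.30859
p₀ = P(outcome | unexposed) = 96/836 = 0.11483
Under exogeneity and monotonicity, PN = (p₁ − p₀) / p₁.
PN = (0.30859 − 0.11483) / 0.30859 = 0.19376 / 0.30859 ≈ 0.6279

PN ≈ 0.628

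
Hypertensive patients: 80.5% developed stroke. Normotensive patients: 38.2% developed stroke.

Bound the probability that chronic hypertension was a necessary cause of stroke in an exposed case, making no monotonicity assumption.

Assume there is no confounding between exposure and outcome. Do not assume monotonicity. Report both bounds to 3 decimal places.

p₁ = 0.805, p₀ = 0.382.
Under exogeneity alone the bounds on PN are max{0,(p₁−p₀)/p₁} ≤ PN ≤ min{1,(1−p₀)/p₁}.
  lower = (p₁ − p₀)/p₁ = 0.423 / 0.805 ≈ 0.5255
  upper = min{1, (1 − p₀)/p₁} = 0.618 / 0.805 ≈ 0.7677

0.525 ≤ PN ≤ 0.768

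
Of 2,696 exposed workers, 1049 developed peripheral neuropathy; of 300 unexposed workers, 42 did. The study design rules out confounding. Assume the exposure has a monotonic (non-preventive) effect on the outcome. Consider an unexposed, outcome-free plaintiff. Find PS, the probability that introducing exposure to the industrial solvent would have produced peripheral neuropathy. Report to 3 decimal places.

p₁ = P(outcome | exposed) = 1049/2696 = 0.38909
p₀ = P(outcome | unexposed) = 42/300 = 0.14
Under exogeneity and monotonicity, PS = (p₁ − p₀) / (1 − p₀).
PS = (0.38909 − 0.14) / (1 − 0.14) = 0.24909 / 0.86 ≈ 0.2896

PS ≈ 0.290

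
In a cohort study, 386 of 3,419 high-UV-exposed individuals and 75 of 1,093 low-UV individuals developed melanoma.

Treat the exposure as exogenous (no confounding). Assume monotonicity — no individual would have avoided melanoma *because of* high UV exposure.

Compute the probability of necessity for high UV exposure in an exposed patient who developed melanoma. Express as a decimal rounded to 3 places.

p₁ = P(outcome | exposed) = 386/3419 = 0.1129
p₀ = P(outcome | unexposed) = 75/1093 = 0.068618
Under exogeneity and monotonicity, PN = (p₁ − p₀) / p₁.
PN = (0.1129 − 0.068618) / 0.1129 = 0.04428 / 0.1129 ≈ 0.3922

PN ≈ 0.392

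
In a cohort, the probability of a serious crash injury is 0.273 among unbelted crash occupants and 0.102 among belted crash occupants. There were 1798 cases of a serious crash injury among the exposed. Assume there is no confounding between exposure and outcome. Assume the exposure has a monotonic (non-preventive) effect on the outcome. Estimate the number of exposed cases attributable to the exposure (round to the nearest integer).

about 1126 cases

Let p₁ = 0.273, p₀ = 0.102.
PN = (p₁ − p₀)/p₁ = (0.273 − 0.102) / 0.273 ≈ 0.62637.
Attributable cases ≈ PN × (exposed cases) = 0.62637 × 1798 ≈ 1126.22.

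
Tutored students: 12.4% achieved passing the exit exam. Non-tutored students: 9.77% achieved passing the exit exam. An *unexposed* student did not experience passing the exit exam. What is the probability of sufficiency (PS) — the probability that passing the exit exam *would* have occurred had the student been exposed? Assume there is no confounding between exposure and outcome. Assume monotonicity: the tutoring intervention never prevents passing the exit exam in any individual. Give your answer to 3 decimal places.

p₁ = 0.124, p₀ = 0.0977.
Under exogeneity and monotonicity, PS = (p₁ − p₀) / (1 − p₀).
PS = (0.124 − 0.0977) / (1 − 0.0977) = 0.0263 / 0.9023 ≈ 0.0291

PS ≈ 0.029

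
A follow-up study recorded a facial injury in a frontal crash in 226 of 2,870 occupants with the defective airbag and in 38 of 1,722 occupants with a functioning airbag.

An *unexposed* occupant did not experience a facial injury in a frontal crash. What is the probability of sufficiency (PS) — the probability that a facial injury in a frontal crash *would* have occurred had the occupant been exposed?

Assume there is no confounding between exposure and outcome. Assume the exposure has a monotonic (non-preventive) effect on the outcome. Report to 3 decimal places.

p₁ = P(outcome | exposed) = 226/2870 = 0.078746
p₀ = P(outcome | unexposed) = 38/1722 = 0.022067
Under exogeneity and monotonicity, PS = (p₁ − p₀) / (1 − p₀).
PS = (0.078746 − 0.022067) / (1 − 0.022067) = 0.056678 / 0.97793 ≈ 0.0580

PS ≈ 0.058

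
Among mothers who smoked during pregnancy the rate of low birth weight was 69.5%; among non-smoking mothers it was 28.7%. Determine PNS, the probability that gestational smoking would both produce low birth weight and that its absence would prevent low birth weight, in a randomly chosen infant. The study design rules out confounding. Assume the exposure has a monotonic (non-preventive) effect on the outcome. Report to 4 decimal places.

PNS ≈ 0.4080

p₁ = 0.695, p₀ = 0.287.
Under exogeneity and monotonicity, PNS = p₁ − p₀.
PNS = 0.695 − 0.287 = 0.408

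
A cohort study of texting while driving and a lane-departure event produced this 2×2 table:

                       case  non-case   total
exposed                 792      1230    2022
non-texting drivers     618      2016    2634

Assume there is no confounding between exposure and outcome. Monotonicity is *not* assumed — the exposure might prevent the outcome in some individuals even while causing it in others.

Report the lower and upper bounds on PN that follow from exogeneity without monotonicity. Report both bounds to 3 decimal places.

p₁ = P(outcome | exposed) = 792/2022 = 0.39169
p₀ = P(outcome | unexposed) = 618/2634 = 0.23462
Under exogeneity alone the bounds on PN are max{0,(p₁−p₀)/p₁} ≤ PN ≤ min{1,(1−p₀)/p₁}.
  lower = (p₁ − p₀)/p₁ = 0.15707 / 0.39169 ≈ 0.4010
  upper = min{1, (1 − p₀)/p₁} = 0.76538 / 0.39169 ≈ 1.9540 → capped at 1

0.401 ≤ PN ≤ 1.000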